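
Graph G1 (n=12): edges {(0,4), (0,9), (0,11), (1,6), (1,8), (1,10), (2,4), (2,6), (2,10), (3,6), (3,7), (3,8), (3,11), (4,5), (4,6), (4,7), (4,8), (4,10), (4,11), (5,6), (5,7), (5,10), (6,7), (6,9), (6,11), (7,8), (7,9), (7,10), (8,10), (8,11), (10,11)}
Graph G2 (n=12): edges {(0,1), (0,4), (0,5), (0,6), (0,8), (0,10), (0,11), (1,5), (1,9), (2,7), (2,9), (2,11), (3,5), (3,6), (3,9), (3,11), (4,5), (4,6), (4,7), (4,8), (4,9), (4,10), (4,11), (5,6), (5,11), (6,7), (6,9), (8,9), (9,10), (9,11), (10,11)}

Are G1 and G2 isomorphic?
Yes, isomorphic

The graphs are isomorphic.
One valid mapping φ: V(G1) → V(G2): 0→7, 1→1, 2→8, 3→3, 4→4, 5→10, 6→9, 7→11, 8→5, 9→2, 10→0, 11→6

Verify φ preserves adjacency — for each edge of G1, its image is an edge of G2:
  (0,4) → (φ(0),φ(4)) = (4,7) ∈ E(G2) ✓
  (0,9) → (φ(0),φ(9)) = (2,7) ∈ E(G2) ✓
  (0,11) → (φ(0),φ(11)) = (6,7) ∈ E(G2) ✓
  (1,6) → (φ(1),φ(6)) = (1,9) ∈ E(G2) ✓
  (1,8) → (φ(1),φ(8)) = (1,5) ∈ E(G2) ✓
  (1,10) → (φ(1),φ(10)) = (0,1) ∈ E(G2) ✓
  (2,4) → (φ(2),φ(4)) = (4,8) ∈ E(G2) ✓
  (2,6) → (φ(2),φ(6)) = (8,9) ∈ E(G2) ✓
  (2,10) → (φ(2),φ(10)) = (0,8) ∈ E(G2) ✓
  (3,6) → (φ(3),φ(6)) = (3,9) ∈ E(G2) ✓
  (3,7) → (φ(3),φ(7)) = (3,11) ∈ E(G2) ✓
  (3,8) → (φ(3),φ(8)) = (3,5) ∈ E(G2) ✓
  (3,11) → (φ(3),φ(11)) = (3,6) ∈ E(G2) ✓
  (4,5) → (φ(4),φ(5)) = (4,10) ∈ E(G2) ✓
  (4,6) → (φ(4),φ(6)) = (4,9) ∈ E(G2) ✓
  (4,7) → (φ(4),φ(7)) = (4,11) ∈ E(G2) ✓
  (4,8) → (φ(4),φ(8)) = (4,5) ∈ E(G2) ✓
  (4,10) → (φ(4),φ(10)) = (0,4) ∈ E(G2) ✓
  (4,11) → (φ(4),φ(11)) = (4,6) ∈ E(G2) ✓
  (5,6) → (φ(5),φ(6)) = (9,10) ∈ E(G2) ✓
  (5,7) → (φ(5),φ(7)) = (10,11) ∈ E(G2) ✓
  (5,10) → (φ(5),φ(10)) = (0,10) ∈ E(G2) ✓
  (6,7) → (φ(6),φ(7)) = (9,11) ∈ E(G2) ✓
  (6,9) → (φ(6),φ(9)) = (2,9) ∈ E(G2) ✓
  (6,11) → (φ(6),φ(11)) = (6,9) ∈ E(G2) ✓
  (7,8) → (φ(7),φ(8)) = (5,11) ∈ E(G2) ✓
  (7,9) → (φ(7),φ(9)) = (2,11) ∈ E(G2) ✓
  (7,10) → (φ(7),φ(10)) = (0,11) ∈ E(G2) ✓
  (8,10) → (φ(8),φ(10)) = (0,5) ∈ E(G2) ✓
  (8,11) → (φ(8),φ(11)) = (5,6) ∈ E(G2) ✓
  (10,11) → (φ(10),φ(11)) = (0,6) ∈ E(G2) ✓
All 31 edges of G1 map to edges of G2, and |E(G1)| = |E(G2)| = 31, so φ is a bijection on edges as well as vertices. Hence G1 ≅ G2.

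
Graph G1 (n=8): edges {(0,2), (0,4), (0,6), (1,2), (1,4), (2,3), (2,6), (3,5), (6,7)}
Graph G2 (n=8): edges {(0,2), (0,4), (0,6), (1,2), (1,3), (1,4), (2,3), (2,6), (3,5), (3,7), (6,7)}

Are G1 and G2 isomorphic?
No, not isomorphic

The graphs are NOT isomorphic.

Counting edges: G1 has 9 edge(s); G2 has 11 edge(s).
Edge count is an isomorphism invariant (a bijection on vertices induces a bijection on edges), so differing edge counts rule out isomorphism.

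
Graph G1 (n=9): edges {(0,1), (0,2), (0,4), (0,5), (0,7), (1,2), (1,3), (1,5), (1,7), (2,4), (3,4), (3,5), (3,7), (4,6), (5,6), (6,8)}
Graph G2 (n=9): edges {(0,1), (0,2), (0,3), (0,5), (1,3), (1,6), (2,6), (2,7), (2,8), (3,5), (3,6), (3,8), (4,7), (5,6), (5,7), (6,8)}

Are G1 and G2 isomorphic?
Yes, isomorphic

The graphs are isomorphic.
One valid mapping φ: V(G1) → V(G2): 0→6, 1→3, 2→8, 3→0, 4→2, 5→5, 6→7, 7→1, 8→4

Verify φ preserves adjacency — for each edge of G1, its image is an edge of G2:
  (0,1) → (φ(0),φ(1)) = (3,6) ∈ E(G2) ✓
  (0,2) → (φ(0),φ(2)) = (6,8) ∈ E(G2) ✓
  (0,4) → (φ(0),φ(4)) = (2,6) ∈ E(G2) ✓
  (0,5) → (φ(0),φ(5)) = (5,6) ∈ E(G2) ✓
  (0,7) → (φ(0),φ(7)) = (1,6) ∈ E(G2) ✓
  (1,2) → (φ(1),φ(2)) = (3,8) ∈ E(G2) ✓
  (1,3) → (φ(1),φ(3)) = (0,3) ∈ E(G2) ✓
  (1,5) → (φ(1),φ(5)) = (3,5) ∈ E(G2) ✓
  (1,7) → (φ(1),φ(7)) = (1,3) ∈ E(G2) ✓
  (2,4) → (φ(2),φ(4)) = (2,8) ∈ E(G2) ✓
  (3,4) → (φ(3),φ(4)) = (0,2) ∈ E(G2) ✓
  (3,5) → (φ(3),φ(5)) = (0,5) ∈ E(G2) ✓
  (3,7) → (φ(3),φ(7)) = (0,1) ∈ E(G2) ✓
  (4,6) → (φ(4),φ(6)) = (2,7) ∈ E(G2) ✓
  (5,6) → (φ(5),φ(6)) = (5,7) ∈ E(G2) ✓
  (6,8) → (φ(6),φ(8)) = (4,7) ∈ E(G2) ✓
All 16 edges of G1 map to edges of G2, and |E(G1)| = |E(G2)| = 16, so φ is a bijection on edges as well as vertices. Hence G1 ≅ G2.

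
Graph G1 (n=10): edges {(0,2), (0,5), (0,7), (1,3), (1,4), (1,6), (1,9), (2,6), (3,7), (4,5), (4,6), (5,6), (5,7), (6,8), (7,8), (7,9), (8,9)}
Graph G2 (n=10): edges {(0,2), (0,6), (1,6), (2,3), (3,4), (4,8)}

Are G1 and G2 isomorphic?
No, not isomorphic

The graphs are NOT isomorphic.

Connected components of G1: 1 component(s) with vertex sets [[0, 1, 2, 3, 4, 5, 6, 7, 8, 9]], sizes [10].
Connected components of G2: 4 component(s) with vertex sets [[5], [7], [9], [0, 1, 2, 3, 4, 6, 8]], sizes [1, 1, 1, 7].
The number of connected components (and the multiset of component sizes) is an isomorphism invariant — an isomorphism maps each component of G1 bijectively onto a component of G2. Since G1 has 1 component(s) and G2 has 4, they cannot be isomorphic.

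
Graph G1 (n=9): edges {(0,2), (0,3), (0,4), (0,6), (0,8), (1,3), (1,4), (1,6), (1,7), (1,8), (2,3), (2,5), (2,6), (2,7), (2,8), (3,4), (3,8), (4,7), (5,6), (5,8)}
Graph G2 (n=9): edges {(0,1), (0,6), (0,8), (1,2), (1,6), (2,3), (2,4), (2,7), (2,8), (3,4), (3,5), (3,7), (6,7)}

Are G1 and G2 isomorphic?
No, not isomorphic

The graphs are NOT isomorphic.

Counting triangles (3-cliques): G1 has 11, G2 has 3.
Triangle count is an isomorphism invariant, so differing triangle counts rule out isomorphism.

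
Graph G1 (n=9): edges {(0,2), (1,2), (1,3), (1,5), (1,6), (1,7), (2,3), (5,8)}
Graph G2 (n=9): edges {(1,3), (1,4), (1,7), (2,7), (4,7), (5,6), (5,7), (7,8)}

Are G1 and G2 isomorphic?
Yes, isomorphic

The graphs are isomorphic.
One valid mapping φ: V(G1) → V(G2): 0→3, 1→7, 2→1, 3→4, 4→0, 5→5, 6→2, 7→8, 8→6

Verify φ preserves adjacency — for each edge of G1, its image is an edge of G2:
  (0,2) → (φ(0),φ(2)) = (1,3) ∈ E(G2) ✓
  (1,2) → (φ(1),φ(2)) = (1,7) ∈ E(G2) ✓
  (1,3) → (φ(1),φ(3)) = (4,7) ∈ E(G2) ✓
  (1,5) → (φ(1),φ(5)) = (5,7) ∈ E(G2) ✓
  (1,6) → (φ(1),φ(6)) = (2,7) ∈ E(G2) ✓
  (1,7) → (φ(1),φ(7)) = (7,8) ∈ E(G2) ✓
  (2,3) → (φ(2),φ(3)) = (1,4) ∈ E(G2) ✓
  (5,8) → (φ(5),φ(8)) = (5,6) ∈ E(G2) ✓
All 8 edges of G1 map to edges of G2, and |E(G1)| = |E(G2)| = 8, so φ is a bijection on edges as well as vertices. Hence G1 ≅ G2.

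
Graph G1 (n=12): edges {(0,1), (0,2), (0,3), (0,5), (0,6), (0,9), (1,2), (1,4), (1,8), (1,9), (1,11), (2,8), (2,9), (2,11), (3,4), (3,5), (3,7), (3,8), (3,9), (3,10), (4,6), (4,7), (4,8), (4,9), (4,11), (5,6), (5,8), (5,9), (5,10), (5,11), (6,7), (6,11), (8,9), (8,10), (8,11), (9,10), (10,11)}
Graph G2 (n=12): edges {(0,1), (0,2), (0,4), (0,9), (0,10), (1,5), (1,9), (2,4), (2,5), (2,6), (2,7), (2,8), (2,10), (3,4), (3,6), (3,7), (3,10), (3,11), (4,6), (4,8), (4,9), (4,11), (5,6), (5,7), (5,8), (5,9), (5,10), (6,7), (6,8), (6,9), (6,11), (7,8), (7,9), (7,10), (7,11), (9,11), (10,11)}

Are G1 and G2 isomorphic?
Yes, isomorphic

The graphs are isomorphic.
One valid mapping φ: V(G1) → V(G2): 0→10, 1→11, 2→3, 3→5, 4→9, 5→2, 6→0, 7→1, 8→6, 9→7, 10→8, 11→4

Verify φ preserves adjacency — for each edge of G1, its image is an edge of G2:
  (0,1) → (φ(0),φ(1)) = (10,11) ∈ E(G2) ✓
  (0,2) → (φ(0),φ(2)) = (3,10) ∈ E(G2) ✓
  (0,3) → (φ(0),φ(3)) = (5,10) ∈ E(G2) ✓
  (0,5) → (φ(0),φ(5)) = (2,10) ∈ E(G2) ✓
  (0,6) → (φ(0),φ(6)) = (0,10) ∈ E(G2) ✓
  (0,9) → (φ(0),φ(9)) = (7,10) ∈ E(G2) ✓
  (1,2) → (φ(1),φ(2)) = (3,11) ∈ E(G2) ✓
  (1,4) → (φ(1),φ(4)) = (9,11) ∈ E(G2) ✓
  (1,8) → (φ(1),φ(8)) = (6,11) ∈ E(G2) ✓
  (1,9) → (φ(1),φ(9)) = (7,11) ∈ E(G2) ✓
  (1,11) → (φ(1),φ(11)) = (4,11) ∈ E(G2) ✓
  (2,8) → (φ(2),φ(8)) = (3,6) ∈ E(G2) ✓
  (2,9) → (φ(2),φ(9)) = (3,7) ∈ E(G2) ✓
  (2,11) → (φ(2),φ(11)) = (3,4) ∈ E(G2) ✓
  (3,4) → (φ(3),φ(4)) = (5,9) ∈ E(G2) ✓
  (3,5) → (φ(3),φ(5)) = (2,5) ∈ E(G2) ✓
  (3,7) → (φ(3),φ(7)) = (1,5) ∈ E(G2) ✓
  (3,8) → (φ(3),φ(8)) = (5,6) ∈ E(G2) ✓
  (3,9) → (φ(3),φ(9)) = (5,7) ∈ E(G2) ✓
  (3,10) → (φ(3),φ(10)) = (5,8) ∈ E(G2) ✓
  (4,6) → (φ(4),φ(6)) = (0,9) ∈ E(G2) ✓
  (4,7) → (φ(4),φ(7)) = (1,9) ∈ E(G2) ✓
  (4,8) → (φ(4),φ(8)) = (6,9) ∈ E(G2) ✓
  (4,9) → (φ(4),φ(9)) = (7,9) ∈ E(G2) ✓
  (4,11) → (φ(4),φ(11)) = (4,9) ∈ E(G2) ✓
  (5,6) → (φ(5),φ(6)) = (0,2) ∈ E(G2) ✓
  (5,8) → (φ(5),φ(8)) = (2,6) ∈ E(G2) ✓
  (5,9) → (φ(5),φ(9)) = (2,7) ∈ E(G2) ✓
  (5,10) → (φ(5),φ(10)) = (2,8) ∈ E(G2) ✓
  (5,11) → (φ(5),φ(11)) = (2,4) ∈ E(G2) ✓
  (6,7) → (φ(6),φ(7)) = (0,1) ∈ E(G2) ✓
  (6,11) → (φ(6),φ(11)) = (0,4) ∈ E(G2) ✓
  (8,9) → (φ(8),φ(9)) = (6,7) ∈ E(G2) ✓
  (8,10) → (φ(8),φ(10)) = (6,8) ∈ E(G2) ✓
  (8,11) → (φ(8),φ(11)) = (4,6) ∈ E(G2) ✓
  (9,10) → (φ(9),φ(10)) = (7,8) ∈ E(G2) ✓
  (10,11) → (φ(10),φ(11)) = (4,8) ∈ E(G2) ✓
All 37 edges of G1 map to edges of G2, and |E(G1)| = |E(G2)| = 37, so φ is a bijection on edges as well as vertices. Hence G1 ≅ G2.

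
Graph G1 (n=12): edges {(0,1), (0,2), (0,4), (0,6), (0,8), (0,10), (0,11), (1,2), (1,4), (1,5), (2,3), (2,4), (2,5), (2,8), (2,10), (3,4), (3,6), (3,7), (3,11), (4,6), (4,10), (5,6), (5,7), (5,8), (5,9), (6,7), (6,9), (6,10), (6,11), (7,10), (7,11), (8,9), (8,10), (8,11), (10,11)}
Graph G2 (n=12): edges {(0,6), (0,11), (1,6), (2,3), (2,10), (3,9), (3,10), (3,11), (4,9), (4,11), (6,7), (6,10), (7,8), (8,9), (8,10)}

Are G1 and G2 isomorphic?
No, not isomorphic

The graphs are NOT isomorphic.

Connected components of G1: 1 component(s) with vertex sets [[0, 1, 2, 3, 4, 5, 6, 7, 8, 9, 10, 11]], sizes [12].
Connected components of G2: 2 component(s) with vertex sets [[5], [0, 1, 2, 3, 4, 6, 7, 8, 9, 10, 11]], sizes [1, 11].
The number of connected components (and the multiset of component sizes) is an isomorphism invariant — an isomorphism maps each component of G1 bijectively onto a component of G2. Since G1 has 1 component(s) and G2 has 2, they cannot be isomorphic.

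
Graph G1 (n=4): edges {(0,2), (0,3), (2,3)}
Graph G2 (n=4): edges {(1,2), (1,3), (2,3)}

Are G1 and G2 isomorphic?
Yes, isomorphic

The graphs are isomorphic.
One valid mapping φ: V(G1) → V(G2): 0→3, 1→0, 2→1, 3→2

Verify φ preserves adjacency — for each edge of G1, its image is an edge of G2:
  (0,2) → (φ(0),φ(2)) = (1,3) ∈ E(G2) ✓
  (0,3) → (φ(0),φ(3)) = (2,3) ∈ E(G2) ✓
  (2,3) → (φ(2),φ(3)) = (1,2) ∈ E(G2) ✓
All 3 edges of G1 map to edges of G2, and |E(G1)| = |E(G2)| = 3, so φ is a bijection on edges as well as vertices. Hence G1 ≅ G2.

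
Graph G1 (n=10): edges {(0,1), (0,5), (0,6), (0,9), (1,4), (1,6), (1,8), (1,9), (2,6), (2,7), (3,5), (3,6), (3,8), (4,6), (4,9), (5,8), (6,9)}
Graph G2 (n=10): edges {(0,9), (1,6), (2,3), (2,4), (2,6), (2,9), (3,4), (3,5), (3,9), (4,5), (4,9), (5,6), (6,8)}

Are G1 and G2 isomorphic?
No, not isomorphic

The graphs are NOT isomorphic.

Connected components of G1: 1 component(s) with vertex sets [[0, 1, 2, 3, 4, 5, 6, 7, 8, 9]], sizes [10].
Connected components of G2: 2 component(s) with vertex sets [[7], [0, 1, 2, 3, 4, 5, 6, 8, 9]], sizes [1, 9].
The number of connected components (and the multiset of component sizes) is an isomorphism invariant — an isomorphism maps each component of G1 bijectively onto a component of G2. Since G1 has 1 component(s) and G2 has 2, they cannot be isomorphic.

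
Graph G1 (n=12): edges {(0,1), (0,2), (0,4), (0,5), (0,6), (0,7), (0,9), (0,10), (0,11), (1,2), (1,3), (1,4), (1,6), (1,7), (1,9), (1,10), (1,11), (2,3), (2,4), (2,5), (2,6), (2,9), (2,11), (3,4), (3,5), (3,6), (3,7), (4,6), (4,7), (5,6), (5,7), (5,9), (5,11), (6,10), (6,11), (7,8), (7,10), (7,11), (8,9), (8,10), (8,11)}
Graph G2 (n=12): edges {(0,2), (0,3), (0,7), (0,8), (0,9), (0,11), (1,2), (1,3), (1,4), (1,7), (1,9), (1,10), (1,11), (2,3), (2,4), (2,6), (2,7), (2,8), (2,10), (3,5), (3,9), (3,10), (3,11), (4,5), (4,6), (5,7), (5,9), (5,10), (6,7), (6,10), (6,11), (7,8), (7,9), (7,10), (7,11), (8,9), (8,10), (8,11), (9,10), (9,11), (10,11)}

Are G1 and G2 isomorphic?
Yes, isomorphic

The graphs are isomorphic.
One valid mapping φ: V(G1) → V(G2): 0→10, 1→7, 2→9, 3→0, 4→8, 5→3, 6→11, 7→2, 8→4, 9→5, 10→6, 11→1

Verify φ preserves adjacency — for each edge of G1, its image is an edge of G2:
  (0,1) → (φ(0),φ(1)) = (7,10) ∈ E(G2) ✓
  (0,2) → (φ(0),φ(2)) = (9,10) ∈ E(G2) ✓
  (0,4) → (φ(0),φ(4)) = (8,10) ∈ E(G2) ✓
  (0,5) → (φ(0),φ(5)) = (3,10) ∈ E(G2) ✓
  (0,6) → (φ(0),φ(6)) = (10,11) ∈ E(G2) ✓
  (0,7) → (φ(0),φ(7)) = (2,10) ∈ E(G2) ✓
  (0,9) → (φ(0),φ(9)) = (5,10) ∈ E(G2) ✓
  (0,10) → (φ(0),φ(10)) = (6,10) ∈ E(G2) ✓
  (0,11) → (φ(0),φ(11)) = (1,10) ∈ E(G2) ✓
  (1,2) → (φ(1),φ(2)) = (7,9) ∈ E(G2) ✓
  (1,3) → (φ(1),φ(3)) = (0,7) ∈ E(G2) ✓
  (1,4) → (φ(1),φ(4)) = (7,8) ∈ E(G2) ✓
  (1,6) → (φ(1),φ(6)) = (7,11) ∈ E(G2) ✓
  (1,7) → (φ(1),φ(7)) = (2,7) ∈ E(G2) ✓
  (1,9) → (φ(1),φ(9)) = (5,7) ∈ E(G2) ✓
  (1,10) → (φ(1),φ(10)) = (6,7) ∈ E(G2) ✓
  (1,11) → (φ(1),φ(11)) = (1,7) ∈ E(G2) ✓
  (2,3) → (φ(2),φ(3)) = (0,9) ∈ E(G2) ✓
  (2,4) → (φ(2),φ(4)) = (8,9) ∈ E(G2) ✓
  (2,5) → (φ(2),φ(5)) = (3,9) ∈ E(G2) ✓
  (2,6) → (φ(2),φ(6)) = (9,11) ∈ E(G2) ✓
  (2,9) → (φ(2),φ(9)) = (5,9) ∈ E(G2) ✓
  (2,11) → (φ(2),φ(11)) = (1,9) ∈ E(G2) ✓
  (3,4) → (φ(3),φ(4)) = (0,8) ∈ E(G2) ✓
  (3,5) → (φ(3),φ(5)) = (0,3) ∈ E(G2) ✓
  (3,6) → (φ(3),φ(6)) = (0,11) ∈ E(G2) ✓
  (3,7) → (φ(3),φ(7)) = (0,2) ∈ E(G2) ✓
  (4,6) → (φ(4),φ(6)) = (8,11) ∈ E(G2) ✓
  (4,7) → (φ(4),φ(7)) = (2,8) ∈ E(G2) ✓
  (5,6) → (φ(5),φ(6)) = (3,11) ∈ E(G2) ✓
  (5,7) → (φ(5),φ(7)) = (2,3) ∈ E(G2) ✓
  (5,9) → (φ(5),φ(9)) = (3,5) ∈ E(G2) ✓
  (5,11) → (φ(5),φ(11)) = (1,3) ∈ E(G2) ✓
  (6,10) → (φ(6),φ(10)) = (6,11) ∈ E(G2) ✓
  (6,11) → (φ(6),φ(11)) = (1,11) ∈ E(G2) ✓
  (7,8) → (φ(7),φ(8)) = (2,4) ∈ E(G2) ✓
  (7,10) → (φ(7),φ(10)) = (2,6) ∈ E(G2) ✓
  (7,11) → (φ(7),φ(11)) = (1,2) ∈ E(G2) ✓
  (8,9) → (φ(8),φ(9)) = (4,5) ∈ E(G2) ✓
  (8,10) → (φ(8),φ(10)) = (4,6) ∈ E(G2) ✓
  (8,11) → (φ(8),φ(11)) = (1,4) ∈ E(G2) ✓
All 41 edges of G1 map to edges of G2, and |E(G1)| = |E(G2)| = 41, so φ is a bijection on edges as well as vertices. Hence G1 ≅ G2.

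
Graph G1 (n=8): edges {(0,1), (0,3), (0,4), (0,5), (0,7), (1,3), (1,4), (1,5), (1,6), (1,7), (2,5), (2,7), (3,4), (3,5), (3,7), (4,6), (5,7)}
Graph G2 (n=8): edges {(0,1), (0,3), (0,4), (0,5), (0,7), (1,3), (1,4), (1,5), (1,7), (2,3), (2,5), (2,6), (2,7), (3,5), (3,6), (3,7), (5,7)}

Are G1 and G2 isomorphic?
Yes, isomorphic

The graphs are isomorphic.
One valid mapping φ: V(G1) → V(G2): 0→5, 1→3, 2→4, 3→7, 4→2, 5→1, 6→6, 7→0

Verify φ preserves adjacency — for each edge of G1, its image is an edge of G2:
  (0,1) → (φ(0),φ(1)) = (3,5) ∈ E(G2) ✓
  (0,3) → (φ(0),φ(3)) = (5,7) ∈ E(G2) ✓
  (0,4) → (φ(0),φ(4)) = (2,5) ∈ E(G2) ✓
  (0,5) → (φ(0),φ(5)) = (1,5) ∈ E(G2) ✓
  (0,7) → (φ(0),φ(7)) = (0,5) ∈ E(G2) ✓
  (1,3) → (φ(1),φ(3)) = (3,7) ∈ E(G2) ✓
  (1,4) → (φ(1),φ(4)) = (2,3) ∈ E(G2) ✓
  (1,5) → (φ(1),φ(5)) = (1,3) ∈ E(G2) ✓
  (1,6) → (φ(1),φ(6)) = (3,6) ∈ E(G2) ✓
  (1,7) → (φ(1),φ(7)) = (0,3) ∈ E(G2) ✓
  (2,5) → (φ(2),φ(5)) = (1,4) ∈ E(G2) ✓
  (2,7) → (φ(2),φ(7)) = (0,4) ∈ E(G2) ✓
  (3,4) → (φ(3),φ(4)) = (2,7) ∈ E(G2) ✓
  (3,5) → (φ(3),φ(5)) = (1,7) ∈ E(G2) ✓
  (3,7) → (φ(3),φ(7)) = (0,7) ∈ E(G2) ✓
  (4,6) → (φ(4),φ(6)) = (2,6) ∈ E(G2) ✓
  (5,7) → (φ(5),φ(7)) = (0,1) ∈ E(G2) ✓
All 17 edges of G1 map to edges of G2, and |E(G1)| = |E(G2)| = 17, so φ is a bijection on edges as well as vertices. Hence G1 ≅ G2.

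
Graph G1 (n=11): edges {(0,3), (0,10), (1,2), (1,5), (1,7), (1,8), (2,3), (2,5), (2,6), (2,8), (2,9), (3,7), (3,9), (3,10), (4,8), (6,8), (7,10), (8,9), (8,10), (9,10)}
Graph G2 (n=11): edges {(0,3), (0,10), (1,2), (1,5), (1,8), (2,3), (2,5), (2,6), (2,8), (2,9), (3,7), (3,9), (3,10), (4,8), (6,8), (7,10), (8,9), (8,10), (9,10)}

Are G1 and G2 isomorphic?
No, not isomorphic

The graphs are NOT isomorphic.

Counting edges: G1 has 20 edge(s); G2 has 19 edge(s).
Edge count is an isomorphism invariant (a bijection on vertices induces a bijection on edges), so differing edge counts rule out isomorphism.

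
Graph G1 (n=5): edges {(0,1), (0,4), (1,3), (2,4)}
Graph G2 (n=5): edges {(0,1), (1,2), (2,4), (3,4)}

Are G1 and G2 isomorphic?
Yes, isomorphic

The graphs are isomorphic.
One valid mapping φ: V(G1) → V(G2): 0→2, 1→4, 2→0, 3→3, 4→1

Verify φ preserves adjacency — for each edge of G1, its image is an edge of G2:
  (0,1) → (φ(0),φ(1)) = (2,4) ∈ E(G2) ✓
  (0,4) → (φ(0),φ(4)) = (1,2) ∈ E(G2) ✓
  (1,3) → (φ(1),φ(3)) = (3,4) ∈ E(G2) ✓
  (2,4) → (φ(2),φ(4)) = (0,1) ∈ E(G2) ✓
All 4 edges of G1 map to edges of G2, and |E(G1)| = |E(G2)| = 4, so φ is a bijection on edges as well as vertices. Hence G1 ≅ G2.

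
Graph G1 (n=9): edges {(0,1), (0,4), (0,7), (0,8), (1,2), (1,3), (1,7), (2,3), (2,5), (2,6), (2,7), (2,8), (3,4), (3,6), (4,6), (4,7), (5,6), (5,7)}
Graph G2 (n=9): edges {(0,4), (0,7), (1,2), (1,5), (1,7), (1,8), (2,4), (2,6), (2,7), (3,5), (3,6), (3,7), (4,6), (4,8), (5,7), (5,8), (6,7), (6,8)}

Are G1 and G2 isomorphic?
Yes, isomorphic

The graphs are isomorphic.
One valid mapping φ: V(G1) → V(G2): 0→4, 1→2, 2→7, 3→1, 4→8, 5→3, 6→5, 7→6, 8→0

Verify φ preserves adjacency — for each edge of G1, its image is an edge of G2:
  (0,1) → (φ(0),φ(1)) = (2,4) ∈ E(G2) ✓
  (0,4) → (φ(0),φ(4)) = (4,8) ∈ E(G2) ✓
  (0,7) → (φ(0),φ(7)) = (4,6) ∈ E(G2) ✓
  (0,8) → (φ(0),φ(8)) = (0,4) ∈ E(G2) ✓
  (1,2) → (φ(1),φ(2)) = (2,7) ∈ E(G2) ✓
  (1,3) → (φ(1),φ(3)) = (1,2) ∈ E(G2) ✓
  (1,7) → (φ(1),φ(7)) = (2,6) ∈ E(G2) ✓
  (2,3) → (φ(2),φ(3)) = (1,7) ∈ E(G2) ✓
  (2,5) → (φ(2),φ(5)) = (3,7) ∈ E(G2) ✓
  (2,6) → (φ(2),φ(6)) = (5,7) ∈ E(G2) ✓
  (2,7) → (φ(2),φ(7)) = (6,7) ∈ E(G2) ✓
  (2,8) → (φ(2),φ(8)) = (0,7) ∈ E(G2) ✓
  (3,4) → (φ(3),φ(4)) = (1,8) ∈ E(G2) ✓
  (3,6) → (φ(3),φ(6)) = (1,5) ∈ E(G2) ✓
  (4,6) → (φ(4),φ(6)) = (5,8) ∈ E(G2) ✓
  (4,7) → (φ(4),φ(7)) = (6,8) ∈ E(G2) ✓
  (5,6) → (φ(5),φ(6)) = (3,5) ∈ E(G2) ✓
  (5,7) → (φ(5),φ(7)) = (3,6) ∈ E(G2) ✓
All 18 edges of G1 map to edges of G2, and |E(G1)| = |E(G2)| = 18, so φ is a bijection on edges as well as vertices. Hence G1 ≅ G2.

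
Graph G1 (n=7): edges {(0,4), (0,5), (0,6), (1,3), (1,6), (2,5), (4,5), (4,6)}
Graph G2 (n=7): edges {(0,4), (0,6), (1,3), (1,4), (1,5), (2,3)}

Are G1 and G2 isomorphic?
No, not isomorphic

The graphs are NOT isomorphic.

Counting triangles (3-cliques): G1 has 2, G2 has 0.
Triangle count is an isomorphism invariant, so differing triangle counts rule out isomorphism.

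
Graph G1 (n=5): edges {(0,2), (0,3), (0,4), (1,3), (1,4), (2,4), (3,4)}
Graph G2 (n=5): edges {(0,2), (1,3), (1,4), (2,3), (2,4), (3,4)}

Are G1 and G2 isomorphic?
No, not isomorphic

The graphs are NOT isomorphic.

Degrees in G1: deg(0)=3, deg(1)=2, deg(2)=2, deg(3)=3, deg(4)=4.
Sorted degree sequence of G1: [4, 3, 3, 2, 2].
Degrees in G2: deg(0)=1, deg(1)=2, deg(2)=3, deg(3)=3, deg(4)=3.
Sorted degree sequence of G2: [3, 3, 3, 2, 1].
The (sorted) degree sequence is an isomorphism invariant, so since G1 and G2 have different degree sequences they cannot be isomorphic.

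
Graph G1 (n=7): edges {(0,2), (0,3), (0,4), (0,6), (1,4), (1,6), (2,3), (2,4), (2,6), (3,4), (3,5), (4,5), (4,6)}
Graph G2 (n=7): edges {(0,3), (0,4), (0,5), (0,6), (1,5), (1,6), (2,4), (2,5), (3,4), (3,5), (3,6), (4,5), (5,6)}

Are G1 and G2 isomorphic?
Yes, isomorphic

The graphs are isomorphic.
One valid mapping φ: V(G1) → V(G2): 0→3, 1→1, 2→0, 3→4, 4→5, 5→2, 6→6

Verify φ preserves adjacency — for each edge of G1, its image is an edge of G2:
  (0,2) → (φ(0),φ(2)) = (0,3) ∈ E(G2) ✓
  (0,3) → (φ(0),φ(3)) = (3,4) ∈ E(G2) ✓
  (0,4) → (φ(0),φ(4)) = (3,5) ∈ E(G2) ✓
  (0,6) → (φ(0),φ(6)) = (3,6) ∈ E(G2) ✓
  (1,4) → (φ(1),φ(4)) = (1,5) ∈ E(G2) ✓
  (1,6) → (φ(1),φ(6)) = (1,6) ∈ E(G2) ✓
  (2,3) → (φ(2),φ(3)) = (0,4) ∈ E(G2) ✓
  (2,4) → (φ(2),φ(4)) = (0,5) ∈ E(G2) ✓
  (2,6) → (φ(2),φ(6)) = (0,6) ∈ E(G2) ✓
  (3,4) → (φ(3),φ(4)) = (4,5) ∈ E(G2) ✓
  (3,5) → (φ(3),φ(5)) = (2,4) ∈ E(G2) ✓
  (4,5) → (φ(4),φ(5)) = (2,5) ∈ E(G2) ✓
  (4,6) → (φ(4),φ(6)) = (5,6) ∈ E(G2) ✓
All 13 edges of G1 map to edges of G2, and |E(G1)| = |E(G2)| = 13, so φ is a bijection on edges as well as vertices. Hence G1 ≅ G2.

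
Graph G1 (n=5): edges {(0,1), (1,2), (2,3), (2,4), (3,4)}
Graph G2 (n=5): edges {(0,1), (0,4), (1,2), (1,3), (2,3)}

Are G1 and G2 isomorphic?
Yes, isomorphic

The graphs are isomorphic.
One valid mapping φ: V(G1) → V(G2): 0→4, 1→0, 2→1, 3→3, 4→2

Verify φ preserves adjacency — for each edge of G1, its image is an edge of G2:
  (0,1) → (φ(0),φ(1)) = (0,4) ∈ E(G2) ✓
  (1,2) → (φ(1),φ(2)) = (0,1) ∈ E(G2) ✓
  (2,3) → (φ(2),φ(3)) = (1,3) ∈ E(G2) ✓
  (2,4) → (φ(2),φ(4)) = (1,2) ∈ E(G2) ✓
  (3,4) → (φ(3),φ(4)) = (2,3) ∈ E(G2) ✓
All 5 edges of G1 map to edges of G2, and |E(G1)| = |E(G2)| = 5, so φ is a bijection on edges as well as vertices. Hence G1 ≅ G2.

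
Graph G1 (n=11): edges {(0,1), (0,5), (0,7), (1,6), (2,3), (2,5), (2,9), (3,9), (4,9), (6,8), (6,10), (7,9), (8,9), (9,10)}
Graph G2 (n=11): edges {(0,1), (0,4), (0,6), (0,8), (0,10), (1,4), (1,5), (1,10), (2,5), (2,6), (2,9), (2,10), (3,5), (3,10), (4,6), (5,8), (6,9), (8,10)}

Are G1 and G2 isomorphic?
No, not isomorphic

The graphs are NOT isomorphic.

Counting triangles (3-cliques): G1 has 1, G2 has 5.
Triangle count is an isomorphism invariant, so differing triangle counts rule out isomorphism.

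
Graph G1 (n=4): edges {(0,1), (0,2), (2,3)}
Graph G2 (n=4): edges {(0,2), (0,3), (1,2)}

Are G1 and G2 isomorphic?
Yes, isomorphic

The graphs are isomorphic.
One valid mapping φ: V(G1) → V(G2): 0→0, 1→3, 2→2, 3→1

Verify φ preserves adjacency — for each edge of G1, its image is an edge of G2:
  (0,1) → (φ(0),φ(1)) = (0,3) ∈ E(G2) ✓
  (0,2) → (φ(0),φ(2)) = (0,2) ∈ E(G2) ✓
  (2,3) → (φ(2),φ(3)) = (1,2) ∈ E(G2) ✓
All 3 edges of G1 map to edges of G2, and |E(G1)| = |E(G2)| = 3, so φ is a bijection on edges as well as vertices. Hence G1 ≅ G2.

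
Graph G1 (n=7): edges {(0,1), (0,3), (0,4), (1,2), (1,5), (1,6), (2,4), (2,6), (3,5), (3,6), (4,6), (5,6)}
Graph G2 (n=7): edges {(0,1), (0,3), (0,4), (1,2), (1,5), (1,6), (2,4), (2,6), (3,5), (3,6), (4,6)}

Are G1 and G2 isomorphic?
No, not isomorphic

The graphs are NOT isomorphic.

Counting edges: G1 has 12 edge(s); G2 has 11 edge(s).
Edge count is an isomorphism invariant (a bijection on vertices induces a bijection on edges), so differing edge counts rule out isomorphism.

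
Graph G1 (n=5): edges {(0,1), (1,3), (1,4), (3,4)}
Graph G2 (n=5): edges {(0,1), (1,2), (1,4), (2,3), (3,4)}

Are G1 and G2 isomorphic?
No, not isomorphic

The graphs are NOT isomorphic.

Degrees in G1: deg(0)=1, deg(1)=3, deg(2)=0, deg(3)=2, deg(4)=2.
Sorted degree sequence of G1: [3, 2, 2, 1, 0].
Degrees in G2: deg(0)=1, deg(1)=3, deg(2)=2, deg(3)=2, deg(4)=2.
Sorted degree sequence of G2: [3, 2, 2, 2, 1].
The (sorted) degree sequence is an isomorphism invariant, so since G1 and G2 have different degree sequences they cannot be isomorphic.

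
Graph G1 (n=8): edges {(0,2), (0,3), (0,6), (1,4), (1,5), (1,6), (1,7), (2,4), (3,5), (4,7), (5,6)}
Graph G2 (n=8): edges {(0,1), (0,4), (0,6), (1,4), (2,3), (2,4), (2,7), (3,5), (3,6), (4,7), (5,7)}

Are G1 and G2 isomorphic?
Yes, isomorphic

The graphs are isomorphic.
One valid mapping φ: V(G1) → V(G2): 0→3, 1→4, 2→6, 3→5, 4→0, 5→7, 6→2, 7→1

Verify φ preserves adjacency — for each edge of G1, its image is an edge of G2:
  (0,2) → (φ(0),φ(2)) = (3,6) ∈ E(G2) ✓
  (0,3) → (φ(0),φ(3)) = (3,5) ∈ E(G2) ✓
  (0,6) → (φ(0),φ(6)) = (2,3) ∈ E(G2) ✓
  (1,4) → (φ(1),φ(4)) = (0,4) ∈ E(G2) ✓
  (1,5) → (φ(1),φ(5)) = (4,7) ∈ E(G2) ✓
  (1,6) → (φ(1),φ(6)) = (2,4) ∈ E(G2) ✓
  (1,7) → (φ(1),φ(7)) = (1,4) ∈ E(G2) ✓
  (2,4) → (φ(2),φ(4)) = (0,6) ∈ E(G2) ✓
  (3,5) → (φ(3),φ(5)) = (5,7) ∈ E(G2) ✓
  (4,7) → (φ(4),φ(7)) = (0,1) ∈ E(G2) ✓
  (5,6) → (φ(5),φ(6)) = (2,7) ∈ E(G2) ✓
All 11 edges of G1 map to edges of G2, and |E(G1)| = |E(G2)| = 11, so φ is a bijection on edges as well as vertices. Hence G1 ≅ G2.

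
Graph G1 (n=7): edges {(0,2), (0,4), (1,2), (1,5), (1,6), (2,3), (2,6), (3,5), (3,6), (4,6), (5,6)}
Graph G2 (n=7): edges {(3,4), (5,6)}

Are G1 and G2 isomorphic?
No, not isomorphic

The graphs are NOT isomorphic.

Connected components of G1: 1 component(s) with vertex sets [[0, 1, 2, 3, 4, 5, 6]], sizes [7].
Connected components of G2: 5 component(s) with vertex sets [[0], [1], [2], [3, 4], [5, 6]], sizes [1, 1, 1, 2, 2].
The number of connected components (and the multiset of component sizes) is an isomorphism invariant — an isomorphism maps each component of G1 bijectively onto a component of G2. Since G1 has 1 component(s) and G2 has 5, they cannot be isomorphic.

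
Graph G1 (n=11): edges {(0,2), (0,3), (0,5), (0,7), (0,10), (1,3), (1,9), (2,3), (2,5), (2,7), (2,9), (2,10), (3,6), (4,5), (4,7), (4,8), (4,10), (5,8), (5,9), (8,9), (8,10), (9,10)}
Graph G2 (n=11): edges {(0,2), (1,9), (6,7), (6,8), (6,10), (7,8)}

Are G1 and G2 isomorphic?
No, not isomorphic

The graphs are NOT isomorphic.

Connected components of G1: 1 component(s) with vertex sets [[0, 1, 2, 3, 4, 5, 6, 7, 8, 9, 10]], sizes [11].
Connected components of G2: 6 component(s) with vertex sets [[3], [4], [5], [0, 2], [1, 9], [6, 7, 8, 10]], sizes [1, 1, 1, 2, 2, 4].
The number of connected components (and the multiset of component sizes) is an isomorphism invariant — an isomorphism maps each component of G1 bijectively onto a component of G2. Since G1 has 1 component(s) and G2 has 6, they cannot be isomorphic.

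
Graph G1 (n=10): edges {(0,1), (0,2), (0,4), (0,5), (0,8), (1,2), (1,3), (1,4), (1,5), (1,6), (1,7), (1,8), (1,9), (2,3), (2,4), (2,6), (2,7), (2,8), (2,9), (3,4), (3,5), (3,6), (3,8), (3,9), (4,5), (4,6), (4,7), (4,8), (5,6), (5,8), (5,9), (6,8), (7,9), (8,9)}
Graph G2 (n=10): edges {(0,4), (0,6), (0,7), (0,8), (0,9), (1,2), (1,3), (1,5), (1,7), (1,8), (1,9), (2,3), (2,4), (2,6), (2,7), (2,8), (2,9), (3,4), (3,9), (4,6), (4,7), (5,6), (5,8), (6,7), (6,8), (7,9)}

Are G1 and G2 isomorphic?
No, not isomorphic

The graphs are NOT isomorphic.

Degrees in G1: deg(0)=5, deg(1)=9, deg(2)=8, deg(3)=7, deg(4)=8, deg(5)=7, deg(6)=6, deg(7)=4, deg(8)=8, deg(9)=6.
Sorted degree sequence of G1: [9, 8, 8, 8, 7, 7, 6, 6, 5, 4].
Degrees in G2: deg(0)=5, deg(1)=6, deg(2)=7, deg(3)=4, deg(4)=5, deg(5)=3, deg(6)=6, deg(7)=6, deg(8)=5, deg(9)=5.
Sorted degree sequence of G2: [7, 6, 6, 6, 5, 5, 5, 5, 4, 3].
The (sorted) degree sequence is an isomorphism invariant, so since G1 and G2 have different degree sequences they cannot be isomorphic.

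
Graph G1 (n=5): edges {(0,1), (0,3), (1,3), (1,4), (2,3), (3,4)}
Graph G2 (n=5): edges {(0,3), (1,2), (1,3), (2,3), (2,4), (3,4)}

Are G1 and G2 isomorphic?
Yes, isomorphic

The graphs are isomorphic.
One valid mapping φ: V(G1) → V(G2): 0→4, 1→2, 2→0, 3→3, 4→1

Verify φ preserves adjacency — for each edge of G1, its image is an edge of G2:
  (0,1) → (φ(0),φ(1)) = (2,4) ∈ E(G2) ✓
  (0,3) → (φ(0),φ(3)) = (3,4) ∈ E(G2) ✓
  (1,3) → (φ(1),φ(3)) = (2,3) ∈ E(G2) ✓
  (1,4) → (φ(1),φ(4)) = (1,2) ∈ E(G2) ✓
  (2,3) → (φ(2),φ(3)) = (0,3) ∈ E(G2) ✓
  (3,4) → (φ(3),φ(4)) = (1,3) ∈ E(G2) ✓
All 6 edges of G1 map to edges of G2, and |E(G1)| = |E(G2)| = 6, so φ is a bijection on edges as well as vertices. Hence G1 ≅ G2.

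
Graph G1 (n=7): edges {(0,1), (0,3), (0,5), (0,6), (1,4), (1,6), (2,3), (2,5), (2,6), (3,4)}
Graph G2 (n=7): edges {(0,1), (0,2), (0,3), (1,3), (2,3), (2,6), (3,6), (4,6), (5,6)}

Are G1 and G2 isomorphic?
No, not isomorphic

The graphs are NOT isomorphic.

Degrees in G1: deg(0)=4, deg(1)=3, deg(2)=3, deg(3)=3, deg(4)=2, deg(5)=2, deg(6)=3.
Sorted degree sequence of G1: [4, 3, 3, 3, 3, 2, 2].
Degrees in G2: deg(0)=3, deg(1)=2, deg(2)=3, deg(3)=4, deg(4)=1, deg(5)=1, deg(6)=4.
Sorted degree sequence of G2: [4, 4, 3, 3, 2, 1, 1].
The (sorted) degree sequence is an isomorphism invariant, so since G1 and G2 have different degree sequences they cannot be isomorphic.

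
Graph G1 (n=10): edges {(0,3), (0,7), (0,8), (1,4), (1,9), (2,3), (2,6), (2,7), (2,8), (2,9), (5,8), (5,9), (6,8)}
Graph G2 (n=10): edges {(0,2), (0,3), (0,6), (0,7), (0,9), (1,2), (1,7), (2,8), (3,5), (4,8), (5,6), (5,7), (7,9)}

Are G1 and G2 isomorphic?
Yes, isomorphic

The graphs are isomorphic.
One valid mapping φ: V(G1) → V(G2): 0→5, 1→8, 2→0, 3→6, 4→4, 5→1, 6→9, 7→3, 8→7, 9→2

Verify φ preserves adjacency — for each edge of G1, its image is an edge of G2:
  (0,3) → (φ(0),φ(3)) = (5,6) ∈ E(G2) ✓
  (0,7) → (φ(0),φ(7)) = (3,5) ∈ E(G2) ✓
  (0,8) → (φ(0),φ(8)) = (5,7) ∈ E(G2) ✓
  (1,4) → (φ(1),φ(4)) = (4,8) ∈ E(G2) ✓
  (1,9) → (φ(1),φ(9)) = (2,8) ∈ E(G2) ✓
  (2,3) → (φ(2),φ(3)) = (0,6) ∈ E(G2) ✓
  (2,6) → (φ(2),φ(6)) = (0,9) ∈ E(G2) ✓
  (2,7) → (φ(2),φ(7)) = (0,3) ∈ E(G2) ✓
  (2,8) → (φ(2),φ(8)) = (0,7) ∈ E(G2) ✓
  (2,9) → (φ(2),φ(9)) = (0,2) ∈ E(G2) ✓
  (5,8) → (φ(5),φ(8)) = (1,7) ∈ E(G2) ✓
  (5,9) → (φ(5),φ(9)) = (1,2) ∈ E(G2) ✓
  (6,8) → (φ(6),φ(8)) = (7,9) ∈ E(G2) ✓
All 13 edges of G1 map to edges of G2, and |E(G1)| = |E(G2)| = 13, so φ is a bijection on edges as well as vertices. Hence G1 ≅ G2.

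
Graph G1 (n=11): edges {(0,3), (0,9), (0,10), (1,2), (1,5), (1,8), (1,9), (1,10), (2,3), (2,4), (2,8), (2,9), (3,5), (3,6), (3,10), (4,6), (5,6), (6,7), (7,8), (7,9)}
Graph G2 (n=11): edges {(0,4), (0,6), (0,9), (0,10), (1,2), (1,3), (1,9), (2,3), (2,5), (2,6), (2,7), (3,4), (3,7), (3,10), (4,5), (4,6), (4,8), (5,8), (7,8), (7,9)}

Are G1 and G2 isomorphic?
Yes, isomorphic

The graphs are isomorphic.
One valid mapping φ: V(G1) → V(G2): 0→8, 1→2, 2→3, 3→4, 4→10, 5→6, 6→0, 7→9, 8→1, 9→7, 10→5

Verify φ preserves adjacency — for each edge of G1, its image is an edge of G2:
  (0,3) → (φ(0),φ(3)) = (4,8) ∈ E(G2) ✓
  (0,9) → (φ(0),φ(9)) = (7,8) ∈ E(G2) ✓
  (0,10) → (φ(0),φ(10)) = (5,8) ∈ E(G2) ✓
  (1,2) → (φ(1),φ(2)) = (2,3) ∈ E(G2) ✓
  (1,5) → (φ(1),φ(5)) = (2,6) ∈ E(G2) ✓
  (1,8) → (φ(1),φ(8)) = (1,2) ∈ E(G2) ✓
  (1,9) → (φ(1),φ(9)) = (2,7) ∈ E(G2) ✓
  (1,10) → (φ(1),φ(10)) = (2,5) ∈ E(G2) ✓
  (2,3) → (φ(2),φ(3)) = (3,4) ∈ E(G2) ✓
  (2,4) → (φ(2),φ(4)) = (3,10) ∈ E(G2) ✓
  (2,8) → (φ(2),φ(8)) = (1,3) ∈ E(G2) ✓
  (2,9) → (φ(2),φ(9)) = (3,7) ∈ E(G2) ✓
  (3,5) → (φ(3),φ(5)) = (4,6) ∈ E(G2) ✓
  (3,6) → (φ(3),φ(6)) = (0,4) ∈ E(G2) ✓
  (3,10) → (φ(3),φ(10)) = (4,5) ∈ E(G2) ✓
  (4,6) → (φ(4),φ(6)) = (0,10) ∈ E(G2) ✓
  (5,6) → (φ(5),φ(6)) = (0,6) ∈ E(G2) ✓
  (6,7) → (φ(6),φ(7)) = (0,9) ∈ E(G2) ✓
  (7,8) → (φ(7),φ(8)) = (1,9) ∈ E(G2) ✓
  (7,9) → (φ(7),φ(9)) = (7,9) ∈ E(G2) ✓
All 20 edges of G1 map to edges of G2, and |E(G1)| = |E(G2)| = 20, so φ is a bijection on edges as well as vertices. Hence G1 ≅ G2.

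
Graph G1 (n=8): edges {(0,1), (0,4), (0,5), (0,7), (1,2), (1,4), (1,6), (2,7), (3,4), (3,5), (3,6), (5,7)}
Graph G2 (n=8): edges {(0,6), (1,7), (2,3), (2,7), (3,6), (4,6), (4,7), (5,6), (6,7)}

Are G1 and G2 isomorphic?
No, not isomorphic

The graphs are NOT isomorphic.

Degrees in G1: deg(0)=4, deg(1)=4, deg(2)=2, deg(3)=3, deg(4)=3, deg(5)=3, deg(6)=2, deg(7)=3.
Sorted degree sequence of G1: [4, 4, 3, 3, 3, 3, 2, 2].
Degrees in G2: deg(0)=1, deg(1)=1, deg(2)=2, deg(3)=2, deg(4)=2, deg(5)=1, deg(6)=5, deg(7)=4.
Sorted degree sequence of G2: [5, 4, 2, 2, 2, 1, 1, 1].
The (sorted) degree sequence is an isomorphism invariant, so since G1 and G2 have different degree sequences they cannot be isomorphic.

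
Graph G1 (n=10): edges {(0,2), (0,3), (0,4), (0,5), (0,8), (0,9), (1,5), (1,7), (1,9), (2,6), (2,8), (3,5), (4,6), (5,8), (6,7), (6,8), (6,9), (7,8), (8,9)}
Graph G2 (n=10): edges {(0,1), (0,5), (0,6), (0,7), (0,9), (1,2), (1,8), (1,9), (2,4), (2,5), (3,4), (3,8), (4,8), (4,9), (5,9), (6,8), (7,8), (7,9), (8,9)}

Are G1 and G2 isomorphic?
Yes, isomorphic

The graphs are isomorphic.
One valid mapping φ: V(G1) → V(G2): 0→8, 1→2, 2→7, 3→3, 4→6, 5→4, 6→0, 7→5, 8→9, 9→1

Verify φ preserves adjacency — for each edge of G1, its image is an edge of G2:
  (0,2) → (φ(0),φ(2)) = (7,8) ∈ E(G2) ✓
  (0,3) → (φ(0),φ(3)) = (3,8) ∈ E(G2) ✓
  (0,4) → (φ(0),φ(4)) = (6,8) ∈ E(G2) ✓
  (0,5) → (φ(0),φ(5)) = (4,8) ∈ E(G2) ✓
  (0,8) → (φ(0),φ(8)) = (8,9) ∈ E(G2) ✓
  (0,9) → (φ(0),φ(9)) = (1,8) ∈ E(G2) ✓
  (1,5) → (φ(1),φ(5)) = (2,4) ∈ E(G2) ✓
  (1,7) → (φ(1),φ(7)) = (2,5) ∈ E(G2) ✓
  (1,9) → (φ(1),φ(9)) = (1,2) ∈ E(G2) ✓
  (2,6) → (φ(2),φ(6)) = (0,7) ∈ E(G2) ✓
  (2,8) → (φ(2),φ(8)) = (7,9) ∈ E(G2) ✓
  (3,5) → (φ(3),φ(5)) = (3,4) ∈ E(G2) ✓
  (4,6) → (φ(4),φ(6)) = (0,6) ∈ E(G2) ✓
  (5,8) → (φ(5),φ(8)) = (4,9) ∈ E(G2) ✓
  (6,7) → (φ(6),φ(7)) = (0,5) ∈ E(G2) ✓
  (6,8) → (φ(6),φ(8)) = (0,9) ∈ E(G2) ✓
  (6,9) → (φ(6),φ(9)) = (0,1) ∈ E(G2) ✓
  (7,8) → (φ(7),φ(8)) = (5,9) ∈ E(G2) ✓
  (8,9) → (φ(8),φ(9)) = (1,9) ∈ E(G2) ✓
All 19 edges of G1 map to edges of G2, and |E(G1)| = |E(G2)| = 19, so φ is a bijection on edges as well as vertices. Hence G1 ≅ G2.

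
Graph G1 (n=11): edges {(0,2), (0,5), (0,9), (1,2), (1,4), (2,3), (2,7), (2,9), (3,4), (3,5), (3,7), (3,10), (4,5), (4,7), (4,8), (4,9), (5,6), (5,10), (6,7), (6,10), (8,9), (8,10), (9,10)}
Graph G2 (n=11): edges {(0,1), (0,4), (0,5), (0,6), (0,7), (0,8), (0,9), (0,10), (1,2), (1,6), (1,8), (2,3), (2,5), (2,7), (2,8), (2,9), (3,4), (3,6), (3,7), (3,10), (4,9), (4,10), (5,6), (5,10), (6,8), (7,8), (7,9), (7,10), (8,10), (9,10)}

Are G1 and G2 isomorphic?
No, not isomorphic

The graphs are NOT isomorphic.

Degrees in G1: deg(0)=3, deg(1)=2, deg(2)=5, deg(3)=5, deg(4)=6, deg(5)=5, deg(6)=3, deg(7)=4, deg(8)=3, deg(9)=5, deg(10)=5.
Sorted degree sequence of G1: [6, 5, 5, 5, 5, 5, 4, 3, 3, 3, 2].
Degrees in G2: deg(0)=8, deg(1)=4, deg(2)=6, deg(3)=5, deg(4)=4, deg(5)=4, deg(6)=5, deg(7)=6, deg(8)=6, deg(9)=5, deg(10)=7.
Sorted degree sequence of G2: [8, 7, 6, 6, 6, 5, 5, 5, 4, 4, 4].
The (sorted) degree sequence is an isomorphism invariant, so since G1 and G2 have different degree sequences they cannot be isomorphic.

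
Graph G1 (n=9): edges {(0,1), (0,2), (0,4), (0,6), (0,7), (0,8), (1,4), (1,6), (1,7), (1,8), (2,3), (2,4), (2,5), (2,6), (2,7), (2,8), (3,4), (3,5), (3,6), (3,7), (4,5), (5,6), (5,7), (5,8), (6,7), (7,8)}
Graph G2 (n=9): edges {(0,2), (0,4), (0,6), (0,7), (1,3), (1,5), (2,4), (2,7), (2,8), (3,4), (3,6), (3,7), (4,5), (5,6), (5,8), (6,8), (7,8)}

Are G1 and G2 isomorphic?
No, not isomorphic

The graphs are NOT isomorphic.

Counting triangles (3-cliques): G1 has 28, G2 has 4.
Triangle count is an isomorphism invariant, so differing triangle counts rule out isomorphism.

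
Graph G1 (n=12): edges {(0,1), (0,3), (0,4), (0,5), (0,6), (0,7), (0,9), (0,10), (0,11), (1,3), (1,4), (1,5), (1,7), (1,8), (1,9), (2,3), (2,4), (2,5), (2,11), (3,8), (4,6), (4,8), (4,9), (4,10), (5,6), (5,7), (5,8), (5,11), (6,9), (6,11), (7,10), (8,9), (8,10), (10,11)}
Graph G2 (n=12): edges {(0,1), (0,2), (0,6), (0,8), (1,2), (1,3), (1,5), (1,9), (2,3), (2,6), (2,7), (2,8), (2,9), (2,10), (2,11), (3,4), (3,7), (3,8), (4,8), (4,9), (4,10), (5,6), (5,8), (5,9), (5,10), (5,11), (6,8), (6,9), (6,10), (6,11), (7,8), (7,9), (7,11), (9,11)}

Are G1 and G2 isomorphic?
Yes, isomorphic

The graphs are isomorphic.
One valid mapping φ: V(G1) → V(G2): 0→2, 1→6, 2→4, 3→10, 4→9, 5→8, 6→7, 7→0, 8→5, 9→11, 10→1, 11→3

Verify φ preserves adjacency — for each edge of G1, its image is an edge of G2:
  (0,1) → (φ(0),φ(1)) = (2,6) ∈ E(G2) ✓
  (0,3) → (φ(0),φ(3)) = (2,10) ∈ E(G2) ✓
  (0,4) → (φ(0),φ(4)) = (2,9) ∈ E(G2) ✓
  (0,5) → (φ(0),φ(5)) = (2,8) ∈ E(G2) ✓
  (0,6) → (φ(0),φ(6)) = (2,7) ∈ E(G2) ✓
  (0,7) → (φ(0),φ(7)) = (0,2) ∈ E(G2) ✓
  (0,9) → (φ(0),φ(9)) = (2,11) ∈ E(G2) ✓
  (0,10) → (φ(0),φ(10)) = (1,2) ∈ E(G2) ✓
  (0,11) → (φ(0),φ(11)) = (2,3) ∈ E(G2) ✓
  (1,3) → (φ(1),φ(3)) = (6,10) ∈ E(G2) ✓
  (1,4) → (φ(1),φ(4)) = (6,9) ∈ E(G2) ✓
  (1,5) → (φ(1),φ(5)) = (6,8) ∈ E(G2) ✓
  (1,7) → (φ(1),φ(7)) = (0,6) ∈ E(G2) ✓
  (1,8) → (φ(1),φ(8)) = (5,6) ∈ E(G2) ✓
  (1,9) → (φ(1),φ(9)) = (6,11) ∈ E(G2) ✓
  (2,3) → (φ(2),φ(3)) = (4,10) ∈ E(G2) ✓
  (2,4) → (φ(2),φ(4)) = (4,9) ∈ E(G2) ✓
  (2,5) → (φ(2),φ(5)) = (4,8) ∈ E(G2) ✓
  (2,11) → (φ(2),φ(11)) = (3,4) ∈ E(G2) ✓
  (3,8) → (φ(3),φ(8)) = (5,10) ∈ E(G2) ✓
  (4,6) → (φ(4),φ(6)) = (7,9) ∈ E(G2) ✓
  (4,8) → (φ(4),φ(8)) = (5,9) ∈ E(G2) ✓
  (4,9) → (φ(4),φ(9)) = (9,11) ∈ E(G2) ✓
  (4,10) → (φ(4),φ(10)) = (1,9) ∈ E(G2) ✓
  (5,6) → (φ(5),φ(6)) = (7,8) ∈ E(G2) ✓
  (5,7) → (φ(5),φ(7)) = (0,8) ∈ E(G2) ✓
  (5,8) → (φ(5),φ(8)) = (5,8) ∈ E(G2) ✓
  (5,11) → (φ(5),φ(11)) = (3,8) ∈ E(G2) ✓
  (6,9) → (φ(6),φ(9)) = (7,11) ∈ E(G2) ✓
  (6,11) → (φ(6),φ(11)) = (3,7) ∈ E(G2) ✓
  (7,10) → (φ(7),φ(10)) = (0,1) ∈ E(G2) ✓
  (8,9) → (φ(8),φ(9)) = (5,11) ∈ E(G2) ✓
  (8,10) → (φ(8),φ(10)) = (1,5) ∈ E(G2) ✓
  (10,11) → (φ(10),φ(11)) = (1,3) ∈ E(G2) ✓
All 34 edges of G1 map to edges of G2, and |E(G1)| = |E(G2)| = 34, so φ is a bijection on edges as well as vertices. Hence G1 ≅ G2.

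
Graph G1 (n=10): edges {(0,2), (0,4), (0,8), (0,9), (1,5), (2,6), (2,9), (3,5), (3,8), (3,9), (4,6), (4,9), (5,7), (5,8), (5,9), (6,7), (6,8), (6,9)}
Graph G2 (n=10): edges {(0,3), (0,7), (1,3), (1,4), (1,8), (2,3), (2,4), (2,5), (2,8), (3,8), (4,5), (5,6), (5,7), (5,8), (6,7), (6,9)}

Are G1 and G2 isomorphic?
No, not isomorphic

The graphs are NOT isomorphic.

Degrees in G1: deg(0)=4, deg(1)=1, deg(2)=3, deg(3)=3, deg(4)=3, deg(5)=5, deg(6)=5, deg(7)=2, deg(8)=4, deg(9)=6.
Sorted degree sequence of G1: [6, 5, 5, 4, 4, 3, 3, 3, 2, 1].
Degrees in G2: deg(0)=2, deg(1)=3, deg(2)=4, deg(3)=4, deg(4)=3, deg(5)=5, deg(6)=3, deg(7)=3, deg(8)=4, deg(9)=1.
Sorted degree sequence of G2: [5, 4, 4, 4, 3, 3, 3, 3, 2, 1].
The (sorted) degree sequence is an isomorphism invariant, so since G1 and G2 have different degree sequences they cannot be isomorphic.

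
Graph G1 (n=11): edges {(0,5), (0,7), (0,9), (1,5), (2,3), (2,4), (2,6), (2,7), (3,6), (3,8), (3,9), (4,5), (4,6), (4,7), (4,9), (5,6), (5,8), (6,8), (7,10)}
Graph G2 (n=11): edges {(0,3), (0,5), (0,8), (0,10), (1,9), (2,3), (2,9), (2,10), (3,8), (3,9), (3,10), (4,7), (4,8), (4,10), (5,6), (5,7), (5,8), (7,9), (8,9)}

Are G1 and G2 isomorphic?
Yes, isomorphic

The graphs are isomorphic.
One valid mapping φ: V(G1) → V(G2): 0→7, 1→1, 2→0, 3→10, 4→8, 5→9, 6→3, 7→5, 8→2, 9→4, 10→6

Verify φ preserves adjacency — for each edge of G1, its image is an edge of G2:
  (0,5) → (φ(0),φ(5)) = (7,9) ∈ E(G2) ✓
  (0,7) → (φ(0),φ(7)) = (5,7) ∈ E(G2) ✓
  (0,9) → (φ(0),φ(9)) = (4,7) ∈ E(G2) ✓
  (1,5) → (φ(1),φ(5)) = (1,9) ∈ E(G2) ✓
  (2,3) → (φ(2),φ(3)) = (0,10) ∈ E(G2) ✓
  (2,4) → (φ(2),φ(4)) = (0,8) ∈ E(G2) ✓
  (2,6) → (φ(2),φ(6)) = (0,3) ∈ E(G2) ✓
  (2,7) → (φ(2),φ(7)) = (0,5) ∈ E(G2) ✓
  (3,6) → (φ(3),φ(6)) = (3,10) ∈ E(G2) ✓
  (3,8) → (φ(3),φ(8)) = (2,10) ∈ E(G2) ✓
  (3,9) → (φ(3),φ(9)) = (4,10) ∈ E(G2) ✓
  (4,5) → (φ(4),φ(5)) = (8,9) ∈ E(G2) ✓
  (4,6) → (φ(4),φ(6)) = (3,8) ∈ E(G2) ✓
  (4,7) → (φ(4),φ(7)) = (5,8) ∈ E(G2) ✓
  (4,9) → (φ(4),φ(9)) = (4,8) ∈ E(G2) ✓
  (5,6) → (φ(5),φ(6)) = (3,9) ∈ E(G2) ✓
  (5,8) → (φ(5),φ(8)) = (2,9) ∈ E(G2) ✓
  (6,8) → (φ(6),φ(8)) = (2,3) ∈ E(G2) ✓
  (7,10) → (φ(7),φ(10)) = (5,6) ∈ E(G2) ✓
All 19 edges of G1 map to edges of G2, and |E(G1)| = |E(G2)| = 19, so φ is a bijection on edges as well as vertices. Hence G1 ≅ G2.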